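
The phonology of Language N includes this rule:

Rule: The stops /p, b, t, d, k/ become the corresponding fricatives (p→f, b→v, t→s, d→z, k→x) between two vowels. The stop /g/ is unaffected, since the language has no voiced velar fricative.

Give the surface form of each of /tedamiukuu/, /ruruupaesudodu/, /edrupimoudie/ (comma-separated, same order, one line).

tezamiuxuu, ruruufaesuzozu, edrufimouzie

/tedamiukuu/: /d/ is a stop between vowels /e/ and /a/, so it spirantizes to the fricative [z]. /k/ is a stop between vowels /u/ and /u/, so it spirantizes to the fricative [x]. → [tezamiuxuu].
/ruruupaesudodu/: /p/ is a stop between vowels /u/ and /a/, so it spirantizes to the fricative [f]. /d/ is a stop between vowels /u/ and /o/, so it spirantizes to the fricative [z]. /d/ is a stop between vowels /o/ and /u/, so it spirantizes to the fricative [z]. → [ruruufaesuzozu].
/edrupimoudie/: /p/ is a stop between vowels /u/ and /i/, so it spirantizes to the fricative [f]. /d/ is a stop between vowels /u/ and /i/, so it spirantizes to the fricative [z]. → [edrufimouzie].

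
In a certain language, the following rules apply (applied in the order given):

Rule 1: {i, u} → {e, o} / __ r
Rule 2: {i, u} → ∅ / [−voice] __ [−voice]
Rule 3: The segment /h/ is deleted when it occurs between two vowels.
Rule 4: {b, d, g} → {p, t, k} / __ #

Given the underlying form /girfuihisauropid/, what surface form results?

Rule 1 (pre-rhotic lowering): /i/ is a high vowel immediately before /r/, so it lowers to [e]. /u/ is a high vowel immediately before /r/, so it lowers to [o]. /girfuihisauropid/ → gerfuihisaoropid.
Rule 2 (high vowel syncope): /i/ is a high vowel flanked by voiceless consonants /h/ and /s/, so it deletes. /gerfuihisaoropid/ → gerfuihsaoropid.
Rule 3 (intervocalic h-deletion): no segment meets the environment; /gerfuihsaoropid/ is unchanged.
Rule 4 (final devoicing): /d/ is a voiced stop in word-final position, so it devoices to [t]. /gerfuihsaoropid/ → gerfuihsaoropit.

gerfuihsaoropit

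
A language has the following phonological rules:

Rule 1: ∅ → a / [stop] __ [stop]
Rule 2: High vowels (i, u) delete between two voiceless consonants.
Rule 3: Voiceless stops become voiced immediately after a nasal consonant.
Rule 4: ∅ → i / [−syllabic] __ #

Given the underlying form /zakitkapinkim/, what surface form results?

Rule 1 (stop-cluster a-epenthesis): /t/ and /k/ form a stop–stop cluster, so [a] is inserted between them. /zakitkapinkim/ → zakitakapinkim.
Rule 2 (high vowel syncope): /i/ is a high vowel flanked by voiceless consonants /k/ and /t/, so it deletes. /zakitakapinkim/ → zaktakapinkim.
Rule 3 (post-nasal voicing): /k/ is a voiceless stop immediately after the nasal /n/, so it voices to [g]. /zaktakapinkim/ → zaktakapingim.
Rule 4 (final i-epenthesis): the form ends in the consonant /m/, so [i] is inserted word-finally. /zaktakapingim/ → zaktakapingimi.

zaktakapingimi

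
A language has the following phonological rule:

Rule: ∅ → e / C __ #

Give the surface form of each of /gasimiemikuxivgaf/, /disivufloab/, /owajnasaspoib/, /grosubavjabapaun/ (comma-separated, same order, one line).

/gasimiemikuxivgaf/: the form ends in the consonant /f/, so [e] is inserted word-finally. → [gasimiemikuxivgafe].
/disivufloab/: the form ends in the consonant /b/, so [e] is inserted word-finally. → [disivufloabe].
/owajnasaspoib/: the form ends in the consonant /b/, so [e] is inserted word-finally. → [owajnasaspoibe].
/grosubavjabapaun/: the form ends in the consonant /n/, so [e] is inserted word-finally. → [grosubavjabapaune].

gasimiemikuxivgafe, disivufloabe, owajnasaspoibe, grosubavjabapaune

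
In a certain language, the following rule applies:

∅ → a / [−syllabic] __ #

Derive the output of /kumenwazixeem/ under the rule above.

kumenwazixeema

the form ends in the consonant /m/, so [a] is inserted word-finally.
Surface form: [kumenwazixeema].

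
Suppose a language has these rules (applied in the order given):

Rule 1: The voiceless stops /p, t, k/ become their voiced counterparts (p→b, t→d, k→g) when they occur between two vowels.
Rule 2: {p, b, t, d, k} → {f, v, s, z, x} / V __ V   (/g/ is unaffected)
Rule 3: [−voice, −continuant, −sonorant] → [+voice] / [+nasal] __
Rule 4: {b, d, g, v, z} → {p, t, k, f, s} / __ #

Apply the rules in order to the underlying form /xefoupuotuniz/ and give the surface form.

xefouvuozunis

Rule 1 (intervocalic voicing): /p/ is a voiceless stop between vowels /u/ and /u/, so it voices to [b]. /t/ is a voiceless stop between vowels /o/ and /u/, so it voices to [d]. /xefoupuotuniz/ → xefoubuoduniz.
Rule 2 (intervocalic spirantization): /b/ is a stop between vowels /u/ and /u/, so it spirantizes to the fricative [v]. /d/ is a stop between vowels /o/ and /u/, so it spirantizes to the fricative [z]. /xefoubuoduniz/ → xefouvuozuniz.
Rule 3 (post-nasal voicing): no segment meets the environment; /xefouvuozuniz/ is unchanged.
Rule 4 (final devoicing): /z/ is a voiced obstruent in word-final position, so it devoices to [s]. /xefouvuozuniz/ → xefouvuozunis.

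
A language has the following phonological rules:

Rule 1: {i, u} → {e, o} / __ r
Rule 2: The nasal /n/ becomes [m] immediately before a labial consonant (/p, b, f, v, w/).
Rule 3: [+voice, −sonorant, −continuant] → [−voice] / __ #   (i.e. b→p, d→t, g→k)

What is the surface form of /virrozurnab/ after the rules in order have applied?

Rule 1 (pre-rhotic lowering): /i/ is a high vowel immediately before /r/, so it lowers to [e]. /u/ is a high vowel immediately before /r/, so it lowers to [o]. /virrozurnab/ → verrozornab.
Rule 2 (nasal place assimilation): no segment meets the environment; /verrozornab/ is unchanged.
Rule 3 (final devoicing): /b/ is a voiced stop in word-final position, so it devoices to [p]. /verrozornab/ → verrozornap.

verrozornap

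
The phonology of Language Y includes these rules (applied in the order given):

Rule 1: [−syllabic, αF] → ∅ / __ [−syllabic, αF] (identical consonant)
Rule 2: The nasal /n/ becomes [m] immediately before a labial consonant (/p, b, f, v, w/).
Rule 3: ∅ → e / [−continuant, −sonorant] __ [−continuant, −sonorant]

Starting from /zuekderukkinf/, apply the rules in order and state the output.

zuekederukimf

Rule 1 (degemination): /kk/ is a geminate; the first /k/ deletes. /zuekderukkinf/ → zuekderukinf.
Rule 2 (nasal place assimilation): /n/ precedes the labial consonant /f/, so it assimilates in place to [m]. /zuekderukinf/ → zuekderukimf.
Rule 3 (stop-cluster e-epenthesis): /k/ and /d/ form a stop–stop cluster, so [e] is inserted between them. /zuekderukimf/ → zuekederukimf.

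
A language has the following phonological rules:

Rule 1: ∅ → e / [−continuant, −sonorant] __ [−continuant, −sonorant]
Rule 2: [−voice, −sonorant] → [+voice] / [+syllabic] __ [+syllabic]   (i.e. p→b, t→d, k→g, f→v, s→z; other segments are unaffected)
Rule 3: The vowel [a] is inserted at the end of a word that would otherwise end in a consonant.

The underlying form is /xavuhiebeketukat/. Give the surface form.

Rule 1 (stop-cluster e-epenthesis): no segment meets the environment; /xavuhiebeketukat/ is unchanged.
Rule 2 (intervocalic voicing): /k/ is a voiceless obstruent between vowels /e/ and /e/, so it voices to [g]. /t/ is a voiceless obstruent between vowels /e/ and /u/, so it voices to [d]. /k/ is a voiceless obstruent between vowels /u/ and /a/, so it voices to [g]. /xavuhiebeketukat/ → xavuhiebegedugat.
Rule 3 (final a-epenthesis): the form ends in the consonant /t/, so [a] is inserted word-finally. /xavuhiebegedugat/ → xavuhiebegedugata.

xavuhiebegedugata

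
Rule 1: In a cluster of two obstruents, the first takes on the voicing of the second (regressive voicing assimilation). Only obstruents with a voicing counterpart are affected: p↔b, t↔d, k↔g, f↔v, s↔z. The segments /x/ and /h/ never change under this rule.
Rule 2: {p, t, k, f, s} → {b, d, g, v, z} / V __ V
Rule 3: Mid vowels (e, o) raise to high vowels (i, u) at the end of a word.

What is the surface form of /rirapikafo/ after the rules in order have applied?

Rule 1 (regressive voicing assimilation): no segment meets the environment; /rirapikafo/ is unchanged.
Rule 2 (intervocalic voicing): /p/ is a voiceless obstruent between vowels /a/ and /i/, so it voices to [b]. /k/ is a voiceless obstruent between vowels /i/ and /a/, so it voices to [g]. /f/ is a voiceless obstruent between vowels /a/ and /o/, so it voices to [v]. /rirapikafo/ → rirabigavo.
Rule 3 (final vowel raising): /o/ is a mid vowel in word-final position, so it raises to [u]. /rirabigavo/ → rirabigavu.

rirabigavu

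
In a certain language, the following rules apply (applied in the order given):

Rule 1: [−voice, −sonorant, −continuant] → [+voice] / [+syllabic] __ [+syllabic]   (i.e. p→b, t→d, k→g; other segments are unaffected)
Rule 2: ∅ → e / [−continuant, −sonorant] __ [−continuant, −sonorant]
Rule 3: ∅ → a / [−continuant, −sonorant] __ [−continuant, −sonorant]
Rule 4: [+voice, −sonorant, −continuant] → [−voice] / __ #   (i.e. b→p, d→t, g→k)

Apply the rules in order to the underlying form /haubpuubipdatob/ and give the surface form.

Rule 1 (intervocalic voicing): /t/ is a voiceless stop between vowels /a/ and /o/, so it voices to [d]. /haubpuubipdatob/ → haubpuubipdadob.
Rule 2 (stop-cluster e-epenthesis): /b/ and /p/ form a stop–stop cluster, so [e] is inserted between them. /p/ and /d/ form a stop–stop cluster, so [e] is inserted between them. /haubpuubipdadob/ → haubepuubipedadob.
Rule 3 (stop-cluster a-epenthesis): no segment meets the environment; /haubepuubipedadob/ is unchanged.
Rule 4 (final devoicing): /b/ is a voiced stop in word-final position, so it devoices to [p]. /haubepuubipedadob/ → haubepuubipedadop.

haubepuubipedadop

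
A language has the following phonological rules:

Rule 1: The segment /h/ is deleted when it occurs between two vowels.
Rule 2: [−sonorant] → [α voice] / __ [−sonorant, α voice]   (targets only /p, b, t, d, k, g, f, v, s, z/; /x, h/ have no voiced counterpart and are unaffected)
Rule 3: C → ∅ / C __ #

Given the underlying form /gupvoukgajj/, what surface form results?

Rule 1 (intervocalic h-deletion): no segment meets the environment; /gupvoukgajj/ is unchanged.
Rule 2 (regressive voicing assimilation): /p/ precedes the voiced obstruent /v/, so it voices to [b] by assimilation. /k/ precedes the voiced obstruent /g/, so it voices to [g] by assimilation. /gupvoukgajj/ → gubvouggajj.
Rule 3 (final cluster simplification): /j/ is the second consonant of a word-final cluster /jj/, so it deletes. /gubvouggajj/ → gubvouggaj.

gubvouggaj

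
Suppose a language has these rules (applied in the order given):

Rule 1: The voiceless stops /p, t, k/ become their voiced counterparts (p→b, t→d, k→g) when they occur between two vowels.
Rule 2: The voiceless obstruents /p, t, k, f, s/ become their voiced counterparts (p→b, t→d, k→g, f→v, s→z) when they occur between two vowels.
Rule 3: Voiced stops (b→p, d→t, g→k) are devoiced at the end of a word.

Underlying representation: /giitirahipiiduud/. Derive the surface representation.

giidirahibiiduut

Rule 1 (intervocalic voicing): /t/ is a voiceless stop between vowels /i/ and /i/, so it voices to [d]. /p/ is a voiceless stop between vowels /i/ and /i/, so it voices to [b]. /giitirahipiiduud/ → giidirahibiiduud.
Rule 2 (intervocalic voicing): no segment meets the environment; /giidirahibiiduud/ is unchanged.
Rule 3 (final devoicing): /d/ is a voiced stop in word-final position, so it devoices to [t]. /giidirahibiiduud/ → giidirahibiiduut.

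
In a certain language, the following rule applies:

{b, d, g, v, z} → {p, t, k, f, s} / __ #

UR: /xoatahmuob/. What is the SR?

xoatahmuop

/b/ is a voiced obstruent in word-final position, so it devoices to [p].
Surface form: [xoatahmuop].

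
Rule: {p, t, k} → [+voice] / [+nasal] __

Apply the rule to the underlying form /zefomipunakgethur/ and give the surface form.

No segment of /zefomipunakgethur/ meets the structural description of the rule, so the form surfaces unchanged.

zefomipunakgethur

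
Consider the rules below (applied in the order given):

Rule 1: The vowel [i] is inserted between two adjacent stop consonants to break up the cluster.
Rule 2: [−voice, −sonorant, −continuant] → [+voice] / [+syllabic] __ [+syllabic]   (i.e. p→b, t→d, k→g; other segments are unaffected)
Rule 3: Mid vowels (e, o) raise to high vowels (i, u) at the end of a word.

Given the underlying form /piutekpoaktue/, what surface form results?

Rule 1 (stop-cluster i-epenthesis): /k/ and /p/ form a stop–stop cluster, so [i] is inserted between them. /k/ and /t/ form a stop–stop cluster, so [i] is inserted between them. /piutekpoaktue/ → piutekipoakitue.
Rule 2 (intervocalic voicing): /t/ is a voiceless stop between vowels /u/ and /e/, so it voices to [d]. /k/ is a voiceless stop between vowels /e/ and /i/, so it voices to [g]. /p/ is a voiceless stop between vowels /i/ and /o/, so it voices to [b]. /k/ is a voiceless stop between vowels /a/ and /i/, so it voices to [g]. /t/ is a voiceless stop between vowels /i/ and /u/, so it voices to [d]. /piutekipoakitue/ → piudegiboagidue.
Rule 3 (final vowel raising): /e/ is a mid vowel in word-final position, so it raises to [i]. /piudegiboagidue/ → piudegiboagidui.

piudegiboagidui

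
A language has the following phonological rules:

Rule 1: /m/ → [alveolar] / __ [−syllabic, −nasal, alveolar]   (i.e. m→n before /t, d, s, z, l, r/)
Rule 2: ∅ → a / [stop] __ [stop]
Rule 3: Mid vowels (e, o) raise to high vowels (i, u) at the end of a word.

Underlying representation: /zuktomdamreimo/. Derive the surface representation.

Rule 1 (nasal place assimilation): /m/ precedes the alveolar consonant /d/, so it assimilates in place to [n]. /m/ precedes the alveolar consonant /r/, so it assimilates in place to [n]. /zuktomdamreimo/ → zuktondanreimo.
Rule 2 (stop-cluster a-epenthesis): /k/ and /t/ form a stop–stop cluster, so [a] is inserted between them. /zuktondanreimo/ → zukatondanreimo.
Rule 3 (final vowel raising): /o/ is a mid vowel in word-final position, so it raises to [u]. /zukatondanreimo/ → zukatondanreimu.

zukatondanreimu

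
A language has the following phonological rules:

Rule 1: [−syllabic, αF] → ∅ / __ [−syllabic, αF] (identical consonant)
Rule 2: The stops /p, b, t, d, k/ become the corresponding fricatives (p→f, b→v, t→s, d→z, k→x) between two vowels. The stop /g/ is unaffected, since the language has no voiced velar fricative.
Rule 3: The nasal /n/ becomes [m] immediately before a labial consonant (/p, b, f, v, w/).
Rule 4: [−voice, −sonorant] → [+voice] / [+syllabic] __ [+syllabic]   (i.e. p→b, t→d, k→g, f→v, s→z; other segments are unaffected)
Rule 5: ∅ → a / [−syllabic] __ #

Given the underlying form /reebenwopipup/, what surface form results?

reevemwovivupa

Rule 1 (degemination): no segment meets the environment; /reebenwopipup/ is unchanged.
Rule 2 (intervocalic spirantization): /b/ is a stop between vowels /e/ and /e/, so it spirantizes to the fricative [v]. /p/ is a stop between vowels /o/ and /i/, so it spirantizes to the fricative [f]. /p/ is a stop between vowels /i/ and /u/, so it spirantizes to the fricative [f]. /reebenwopipup/ → reevenwofifup.
Rule 3 (nasal place assimilation): /n/ precedes the labial consonant /w/, so it assimilates in place to [m]. /reevenwofifup/ → reevemwofifup.
Rule 4 (intervocalic voicing): /f/ is a voiceless obstruent between vowels /o/ and /i/, so it voices to [v]. /f/ is a voiceless obstruent between vowels /i/ and /u/, so it voices to [v]. /reevemwofifup/ → reevemwovivup.
Rule 5 (final a-epenthesis): the form ends in the consonant /p/, so [a] is inserted word-finally. /reevemwovivup/ → reevemwovivupa.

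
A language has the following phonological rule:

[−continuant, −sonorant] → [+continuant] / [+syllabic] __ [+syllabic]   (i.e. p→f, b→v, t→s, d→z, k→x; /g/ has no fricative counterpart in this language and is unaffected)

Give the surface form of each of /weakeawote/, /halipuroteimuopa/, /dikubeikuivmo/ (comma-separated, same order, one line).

/weakeawote/: /k/ is a stop between vowels /a/ and /e/, so it spirantizes to the fricative [x]. /t/ is a stop between vowels /o/ and /e/, so it spirantizes to the fricative [s]. → [weaxeawose].
/halipuroteimuopa/: /p/ is a stop between vowels /i/ and /u/, so it spirantizes to the fricative [f]. /t/ is a stop between vowels /o/ and /e/, so it spirantizes to the fricative [s]. /p/ is a stop between vowels /o/ and /a/, so it spirantizes to the fricative [f]. → [halifuroseimuofa].
/dikubeikuivmo/: /k/ is a stop between vowels /i/ and /u/, so it spirantizes to the fricative [x]. /b/ is a stop between vowels /u/ and /e/, so it spirantizes to the fricative [v]. /k/ is a stop between vowels /i/ and /u/, so it spirantizes to the fricative [x]. → [dixuveixuivmo].

weaxeawose, halifuroseimuofa, dixuveixuivmo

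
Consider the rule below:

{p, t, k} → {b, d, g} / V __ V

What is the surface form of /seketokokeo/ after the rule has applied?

segedogogeo

/k/ is a voiceless stop between vowels /e/ and /e/, so it voices to [g].
/t/ is a voiceless stop between vowels /e/ and /o/, so it voices to [d].
/k/ is a voiceless stop between vowels /o/ and /o/, so it voices to [g].
/k/ is a voiceless stop between vowels /o/ and /e/, so it voices to [g].
Surface form: [segedogogeo].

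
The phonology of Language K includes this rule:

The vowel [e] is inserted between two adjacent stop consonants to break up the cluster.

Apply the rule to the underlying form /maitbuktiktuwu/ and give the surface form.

maitebuketiketuwu

/t/ and /b/ form a stop–stop cluster, so [e] is inserted between them.
/k/ and /t/ form a stop–stop cluster, so [e] is inserted between them.
/k/ and /t/ form a stop–stop cluster, so [e] is inserted between them.
Surface form: [maitebuketiketuwu].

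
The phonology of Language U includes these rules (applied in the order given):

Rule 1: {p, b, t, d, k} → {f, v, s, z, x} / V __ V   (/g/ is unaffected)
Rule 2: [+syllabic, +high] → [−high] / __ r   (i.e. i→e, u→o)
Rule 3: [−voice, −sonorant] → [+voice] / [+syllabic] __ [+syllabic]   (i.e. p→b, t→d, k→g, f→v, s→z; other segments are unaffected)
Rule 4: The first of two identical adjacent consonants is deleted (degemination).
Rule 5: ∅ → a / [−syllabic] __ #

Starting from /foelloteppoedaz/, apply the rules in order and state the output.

Rule 1 (intervocalic spirantization): /t/ is a stop between vowels /o/ and /e/, so it spirantizes to the fricative [s]. /d/ is a stop between vowels /e/ and /a/, so it spirantizes to the fricative [z]. /foelloteppoedaz/ → foelloseppoezaz.
Rule 2 (pre-rhotic lowering): no segment meets the environment; /foelloseppoezaz/ is unchanged.
Rule 3 (intervocalic voicing): /s/ is a voiceless obstruent between vowels /o/ and /e/, so it voices to [z]. /foelloseppoezaz/ → foellozeppoezaz.
Rule 4 (degemination): /ll/ is a geminate; the first /l/ deletes. /pp/ is a geminate; the first /p/ deletes. /foellozeppoezaz/ → foelozepoezaz.
Rule 5 (final a-epenthesis): the form ends in the consonant /z/, so [a] is inserted word-finally. /foelozepoezaz/ → foelozepoezaza.

foelozepoezaza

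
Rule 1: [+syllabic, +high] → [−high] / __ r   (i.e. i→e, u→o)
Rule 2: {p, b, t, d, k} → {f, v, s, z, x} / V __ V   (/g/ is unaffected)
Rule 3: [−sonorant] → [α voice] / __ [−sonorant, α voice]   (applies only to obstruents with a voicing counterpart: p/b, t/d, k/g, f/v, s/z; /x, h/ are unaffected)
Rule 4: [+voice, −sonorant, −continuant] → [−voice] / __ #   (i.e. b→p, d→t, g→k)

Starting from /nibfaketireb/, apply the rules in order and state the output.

Rule 1 (pre-rhotic lowering): /i/ is a high vowel immediately before /r/, so it lowers to [e]. /nibfaketireb/ → nibfaketereb.
Rule 2 (intervocalic spirantization): /k/ is a stop between vowels /a/ and /e/, so it spirantizes to the fricative [x]. /t/ is a stop between vowels /e/ and /e/, so it spirantizes to the fricative [s]. /nibfaketereb/ → nibfaxesereb.
Rule 3 (regressive voicing assimilation): /b/ precedes the voiceless obstruent /f/, so it devoices to [p] by assimilation. /nibfaxesereb/ → nipfaxesereb.
Rule 4 (final devoicing): /b/ is a voiced stop in word-final position, so it devoices to [p]. /nipfaxesereb/ → nipfaxeserep.

nipfaxeserep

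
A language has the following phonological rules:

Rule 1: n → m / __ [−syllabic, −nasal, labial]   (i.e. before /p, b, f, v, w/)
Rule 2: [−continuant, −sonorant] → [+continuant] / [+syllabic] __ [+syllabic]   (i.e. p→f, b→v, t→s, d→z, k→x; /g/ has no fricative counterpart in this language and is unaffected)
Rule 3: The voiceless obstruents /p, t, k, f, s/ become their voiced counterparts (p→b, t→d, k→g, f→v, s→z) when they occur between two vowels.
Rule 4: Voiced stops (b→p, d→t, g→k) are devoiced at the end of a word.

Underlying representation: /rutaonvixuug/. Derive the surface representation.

ruzaomvixuuk

Rule 1 (nasal place assimilation): /n/ precedes the labial consonant /v/, so it assimilates in place to [m]. /rutaonvixuug/ → rutaomvixuug.
Rule 2 (intervocalic spirantization): /t/ is a stop between vowels /u/ and /a/, so it spirantizes to the fricative [s]. /rutaomvixuug/ → rusaomvixuug.
Rule 3 (intervocalic voicing): /s/ is a voiceless obstruent between vowels /u/ and /a/, so it voices to [z]. /rusaomvixuug/ → ruzaomvixuug.
Rule 4 (final devoicing): /g/ is a voiced stop in word-final position, so it devoices to [k]. /ruzaomvixuug/ → ruzaomvixuuk.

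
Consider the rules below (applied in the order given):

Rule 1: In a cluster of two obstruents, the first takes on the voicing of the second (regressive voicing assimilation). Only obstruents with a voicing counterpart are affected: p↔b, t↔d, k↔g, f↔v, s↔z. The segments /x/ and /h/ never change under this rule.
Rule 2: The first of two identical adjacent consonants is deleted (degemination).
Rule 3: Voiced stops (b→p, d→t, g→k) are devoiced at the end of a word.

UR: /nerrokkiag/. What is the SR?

nerokiak

Rule 1 (regressive voicing assimilation): no segment meets the environment; /nerrokkiag/ is unchanged.
Rule 2 (degemination): /rr/ is a geminate; the first /r/ deletes. /kk/ is a geminate; the first /k/ deletes. /nerrokkiag/ → nerokiag.
Rule 3 (final devoicing): /g/ is a voiced stop in word-final position, so it devoices to [k]. /nerokiag/ → nerokiak.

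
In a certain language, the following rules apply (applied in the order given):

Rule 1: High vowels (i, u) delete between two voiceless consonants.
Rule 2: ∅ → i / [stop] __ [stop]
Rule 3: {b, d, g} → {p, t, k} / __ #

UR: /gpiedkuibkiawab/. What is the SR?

Rule 1 (high vowel syncope): no segment meets the environment; /gpiedkuibkiawab/ is unchanged.
Rule 2 (stop-cluster i-epenthesis): /g/ and /p/ form a stop–stop cluster, so [i] is inserted between them. /d/ and /k/ form a stop–stop cluster, so [i] is inserted between them. /b/ and /k/ form a stop–stop cluster, so [i] is inserted between them. /gpiedkuibkiawab/ → gipiedikuibikiawab.
Rule 3 (final devoicing): /b/ is a voiced stop in word-final position, so it devoices to [p]. /gipiedikuibikiawab/ → gipiedikuibikiawap.

gipiedikuibikiawap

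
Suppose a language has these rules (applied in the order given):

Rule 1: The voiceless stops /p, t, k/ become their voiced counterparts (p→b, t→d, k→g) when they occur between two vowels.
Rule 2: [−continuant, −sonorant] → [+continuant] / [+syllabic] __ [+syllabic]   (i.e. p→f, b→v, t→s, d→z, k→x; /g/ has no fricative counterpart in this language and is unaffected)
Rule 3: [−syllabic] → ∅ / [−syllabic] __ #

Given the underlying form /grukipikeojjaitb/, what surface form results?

grugivigeojjait

Rule 1 (intervocalic voicing): /k/ is a voiceless stop between vowels /u/ and /i/, so it voices to [g]. /p/ is a voiceless stop between vowels /i/ and /i/, so it voices to [b]. /k/ is a voiceless stop between vowels /i/ and /e/, so it voices to [g]. /grukipikeojjaitb/ → grugibigeojjaitb.
Rule 2 (intervocalic spirantization): /b/ is a stop between vowels /i/ and /i/, so it spirantizes to the fricative [v]. /grugibigeojjaitb/ → grugivigeojjaitb.
Rule 3 (final cluster simplification): /b/ is the second consonant of a word-final cluster /tb/, so it deletes. /grugivigeojjaitb/ → grugivigeojjait.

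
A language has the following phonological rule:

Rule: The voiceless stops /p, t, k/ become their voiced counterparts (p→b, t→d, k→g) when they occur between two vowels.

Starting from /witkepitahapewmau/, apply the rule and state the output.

witkebidahabewmau

/p/ is a voiceless stop between vowels /e/ and /i/, so it voices to [b].
/t/ is a voiceless stop between vowels /i/ and /a/, so it voices to [d].
/p/ is a voiceless stop between vowels /a/ and /e/, so it voices to [b].
Surface form: [witkebidahabewmau].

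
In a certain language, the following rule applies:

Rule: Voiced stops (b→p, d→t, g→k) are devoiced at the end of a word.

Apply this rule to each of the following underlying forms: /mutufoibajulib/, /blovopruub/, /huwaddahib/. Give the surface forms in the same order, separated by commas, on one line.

/mutufoibajulib/: /b/ is a voiced stop in word-final position, so it devoices to [p]. → [mutufoibajulip].
/blovopruub/: /b/ is a voiced stop in word-final position, so it devoices to [p]. → [blovopruup].
/huwaddahib/: /b/ is a voiced stop in word-final position, so it devoices to [p]. → [huwaddahip].

mutufoibajulip, blovopruup, huwaddahip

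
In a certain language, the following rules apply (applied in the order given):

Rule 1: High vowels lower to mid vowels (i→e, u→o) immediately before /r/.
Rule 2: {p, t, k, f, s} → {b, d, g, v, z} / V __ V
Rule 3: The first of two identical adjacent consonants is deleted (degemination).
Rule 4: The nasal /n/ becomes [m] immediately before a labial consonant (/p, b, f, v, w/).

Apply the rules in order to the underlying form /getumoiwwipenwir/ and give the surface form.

Rule 1 (pre-rhotic lowering): /i/ is a high vowel immediately before /r/, so it lowers to [e]. /getumoiwwipenwir/ → getumoiwwipenwer.
Rule 2 (intervocalic voicing): /t/ is a voiceless obstruent between vowels /e/ and /u/, so it voices to [d]. /p/ is a voiceless obstruent between vowels /i/ and /e/, so it voices to [b]. /getumoiwwipenwer/ → gedumoiwwibenwer.
Rule 3 (degemination): /ww/ is a geminate; the first /w/ deletes. /gedumoiwwibenwer/ → gedumoiwibenwer.
Rule 4 (nasal place assimilation): /n/ precedes the labial consonant /w/, so it assimilates in place to [m]. /gedumoiwibenwer/ → gedumoiwibemwer.

gedumoiwibemwer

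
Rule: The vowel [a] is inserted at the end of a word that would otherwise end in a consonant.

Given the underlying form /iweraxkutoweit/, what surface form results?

iweraxkutoweita

the form ends in the consonant /t/, so [a] is inserted word-finally.
Surface form: [iweraxkutoweita].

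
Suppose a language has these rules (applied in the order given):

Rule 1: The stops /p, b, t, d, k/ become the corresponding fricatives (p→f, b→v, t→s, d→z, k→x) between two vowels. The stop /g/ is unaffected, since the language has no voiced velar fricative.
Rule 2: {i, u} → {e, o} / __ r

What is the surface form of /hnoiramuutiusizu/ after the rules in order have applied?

hnoeramuusiusizu

Rule 1 (intervocalic spirantization): /t/ is a stop between vowels /u/ and /i/, so it spirantizes to the fricative [s]. /hnoiramuutiusizu/ → hnoiramuusiusizu.
Rule 2 (pre-rhotic lowering): /i/ is a high vowel immediately before /r/, so it lowers to [e]. /hnoiramuusiusizu/ → hnoeramuusiusizu.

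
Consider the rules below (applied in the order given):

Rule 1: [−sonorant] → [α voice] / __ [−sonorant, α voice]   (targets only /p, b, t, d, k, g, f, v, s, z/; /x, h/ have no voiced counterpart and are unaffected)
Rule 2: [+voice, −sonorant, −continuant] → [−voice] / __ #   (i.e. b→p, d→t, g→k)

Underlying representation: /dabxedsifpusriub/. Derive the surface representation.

dapxetsifpusriup

Rule 1 (regressive voicing assimilation): /b/ precedes the voiceless obstruent /x/, so it devoices to [p] by assimilation. /d/ precedes the voiceless obstruent /s/, so it devoices to [t] by assimilation. /dabxedsifpusriub/ → dapxetsifpusriub.
Rule 2 (final devoicing): /b/ is a voiced stop in word-final position, so it devoices to [p]. /dapxetsifpusriub/ → dapxetsifpusriup.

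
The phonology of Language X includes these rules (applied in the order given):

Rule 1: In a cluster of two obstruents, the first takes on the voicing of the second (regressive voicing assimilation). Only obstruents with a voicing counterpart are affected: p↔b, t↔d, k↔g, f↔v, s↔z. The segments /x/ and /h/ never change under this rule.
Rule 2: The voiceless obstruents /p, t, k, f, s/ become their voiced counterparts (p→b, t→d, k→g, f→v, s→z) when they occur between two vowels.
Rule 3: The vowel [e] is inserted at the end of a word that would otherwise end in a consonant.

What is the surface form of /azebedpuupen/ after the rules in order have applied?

Rule 1 (regressive voicing assimilation): /d/ precedes the voiceless obstruent /p/, so it devoices to [t] by assimilation. /azebedpuupen/ → azebetpuupen.
Rule 2 (intervocalic voicing): /p/ is a voiceless obstruent between vowels /u/ and /e/, so it voices to [b]. /azebetpuupen/ → azebetpuuben.
Rule 3 (final e-epenthesis): the form ends in the consonant /n/, so [e] is inserted word-finally. /azebetpuuben/ → azebetpuubene.

azebetpuubene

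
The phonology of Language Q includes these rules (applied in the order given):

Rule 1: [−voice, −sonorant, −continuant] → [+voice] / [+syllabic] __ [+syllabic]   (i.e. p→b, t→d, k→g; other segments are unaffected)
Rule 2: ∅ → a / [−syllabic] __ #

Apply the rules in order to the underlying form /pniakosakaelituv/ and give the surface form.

Rule 1 (intervocalic voicing): /k/ is a voiceless stop between vowels /a/ and /o/, so it voices to [g]. /k/ is a voiceless stop between vowels /a/ and /a/, so it voices to [g]. /t/ is a voiceless stop between vowels /i/ and /u/, so it voices to [d]. /pniakosakaelituv/ → pniagosagaeliduv.
Rule 2 (final a-epenthesis): the form ends in the consonant /v/, so [a] is inserted word-finally. /pniagosagaeliduv/ → pniagosagaeliduva.

pniagosagaeliduva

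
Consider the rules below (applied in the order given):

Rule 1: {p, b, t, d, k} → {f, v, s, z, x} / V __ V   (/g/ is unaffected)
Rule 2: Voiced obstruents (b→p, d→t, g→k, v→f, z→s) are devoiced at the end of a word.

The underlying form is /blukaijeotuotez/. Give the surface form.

Rule 1 (intervocalic spirantization): /k/ is a stop between vowels /u/ and /a/, so it spirantizes to the fricative [x]. /t/ is a stop between vowels /o/ and /u/, so it spirantizes to the fricative [s]. /t/ is a stop between vowels /o/ and /e/, so it spirantizes to the fricative [s]. /blukaijeotuotez/ → bluxaijeosuosez.
Rule 2 (final devoicing): /z/ is a voiced obstruent in word-final position, so it devoices to [s]. /bluxaijeosuosez/ → bluxaijeosuoses.

bluxaijeosuoses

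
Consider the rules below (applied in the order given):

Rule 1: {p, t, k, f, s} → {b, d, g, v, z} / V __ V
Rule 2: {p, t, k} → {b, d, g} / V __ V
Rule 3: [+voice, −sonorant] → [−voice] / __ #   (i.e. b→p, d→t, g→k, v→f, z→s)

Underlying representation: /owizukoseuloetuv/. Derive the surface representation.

owizugozeuloeduf

Rule 1 (intervocalic voicing): /k/ is a voiceless obstruent between vowels /u/ and /o/, so it voices to [g]. /s/ is a voiceless obstruent between vowels /o/ and /e/, so it voices to [z]. /t/ is a voiceless obstruent between vowels /e/ and /u/, so it voices to [d]. /owizukoseuloetuv/ → owizugozeuloeduv.
Rule 2 (intervocalic voicing): no segment meets the environment; /owizugozeuloeduv/ is unchanged.
Rule 3 (final devoicing): /v/ is a voiced obstruent in word-final position, so it devoices to [f]. /owizugozeuloeduv/ → owizugozeuloeduf.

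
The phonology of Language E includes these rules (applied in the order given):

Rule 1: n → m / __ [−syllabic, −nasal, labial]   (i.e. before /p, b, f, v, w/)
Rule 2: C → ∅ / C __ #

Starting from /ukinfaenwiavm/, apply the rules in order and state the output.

ukimfaemwiav

Rule 1 (nasal place assimilation): /n/ precedes the labial consonant /f/, so it assimilates in place to [m]. /n/ precedes the labial consonant /w/, so it assimilates in place to [m]. /ukinfaenwiavm/ → ukimfaemwiavm.
Rule 2 (final cluster simplification): /m/ is the second consonant of a word-final cluster /vm/, so it deletes. /ukimfaemwiavm/ → ukimfaemwiav.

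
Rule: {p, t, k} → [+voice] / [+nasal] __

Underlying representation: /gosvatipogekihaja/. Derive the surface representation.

gosvatipogekihaja

No segment of /gosvatipogekihaja/ meets the structural description of the rule, so the form surfaces unchanged.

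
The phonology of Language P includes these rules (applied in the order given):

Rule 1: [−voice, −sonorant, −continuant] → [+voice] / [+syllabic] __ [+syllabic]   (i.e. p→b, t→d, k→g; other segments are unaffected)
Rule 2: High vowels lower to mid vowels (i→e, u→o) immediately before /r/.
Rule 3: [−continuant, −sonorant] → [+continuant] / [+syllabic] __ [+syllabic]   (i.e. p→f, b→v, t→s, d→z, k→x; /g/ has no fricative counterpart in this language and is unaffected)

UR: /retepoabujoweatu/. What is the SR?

rezevoavujoweazu

Rule 1 (intervocalic voicing): /t/ is a voiceless stop between vowels /e/ and /e/, so it voices to [d]. /p/ is a voiceless stop between vowels /e/ and /o/, so it voices to [b]. /t/ is a voiceless stop between vowels /a/ and /u/, so it voices to [d]. /retepoabujoweatu/ → redeboabujoweadu.
Rule 2 (pre-rhotic lowering): no segment meets the environment; /redeboabujoweadu/ is unchanged.
Rule 3 (intervocalic spirantization): /d/ is a stop between vowels /e/ and /e/, so it spirantizes to the fricative [z]. /b/ is a stop between vowels /e/ and /o/, so it spirantizes to the fricative [v]. /b/ is a stop between vowels /a/ and /u/, so it spirantizes to the fricative [v]. /d/ is a stop between vowels /a/ and /u/, so it spirantizes to the fricative [z]. /redeboabujoweadu/ → rezevoavujoweazu.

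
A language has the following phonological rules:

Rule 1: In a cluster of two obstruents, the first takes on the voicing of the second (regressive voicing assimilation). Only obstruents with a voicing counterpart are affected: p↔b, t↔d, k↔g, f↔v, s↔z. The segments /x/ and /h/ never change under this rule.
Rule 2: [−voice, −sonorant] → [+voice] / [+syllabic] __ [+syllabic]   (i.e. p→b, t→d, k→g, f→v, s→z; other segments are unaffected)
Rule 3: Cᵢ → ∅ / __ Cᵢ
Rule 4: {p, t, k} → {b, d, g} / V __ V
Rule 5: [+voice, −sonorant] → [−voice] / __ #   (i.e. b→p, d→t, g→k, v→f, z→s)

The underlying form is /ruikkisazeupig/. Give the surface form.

Rule 1 (regressive voicing assimilation): no segment meets the environment; /ruikkisazeupig/ is unchanged.
Rule 2 (intervocalic voicing): /s/ is a voiceless obstruent between vowels /i/ and /a/, so it voices to [z]. /p/ is a voiceless obstruent between vowels /u/ and /i/, so it voices to [b]. /ruikkisazeupig/ → ruikkizazeubig.
Rule 3 (degemination): /kk/ is a geminate; the first /k/ deletes. /ruikkizazeubig/ → ruikizazeubig.
Rule 4 (intervocalic voicing): /k/ is a voiceless stop between vowels /i/ and /i/, so it voices to [g]. /ruikizazeubig/ → ruigizazeubig.
Rule 5 (final devoicing): /g/ is a voiced obstruent in word-final position, so it devoices to [k]. /ruigizazeubig/ → ruigizazeubik.

ruigizazeubik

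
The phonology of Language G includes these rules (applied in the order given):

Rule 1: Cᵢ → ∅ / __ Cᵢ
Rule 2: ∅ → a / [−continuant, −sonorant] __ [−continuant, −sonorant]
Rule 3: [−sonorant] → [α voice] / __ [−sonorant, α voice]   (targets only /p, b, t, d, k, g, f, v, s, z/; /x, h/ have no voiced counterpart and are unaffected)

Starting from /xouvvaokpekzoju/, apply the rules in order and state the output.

Rule 1 (degemination): /vv/ is a geminate; the first /v/ deletes. /xouvvaokpekzoju/ → xouvaokpekzoju.
Rule 2 (stop-cluster a-epenthesis): /k/ and /p/ form a stop–stop cluster, so [a] is inserted between them. /xouvaokpekzoju/ → xouvaokapekzoju.
Rule 3 (regressive voicing assimilation): /k/ precedes the voiced obstruent /z/, so it voices to [g] by assimilation. /xouvaokapekzoju/ → xouvaokapegzoju.

xouvaokapegzoju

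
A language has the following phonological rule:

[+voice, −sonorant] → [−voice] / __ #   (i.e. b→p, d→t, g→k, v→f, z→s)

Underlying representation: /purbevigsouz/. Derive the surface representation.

purbevigsous

Scanning /purbevigsouz/: /b/ at position 4 is not in the conditioning environment; /v/ at position 6 is not in the conditioning environment; /g/ at position 8 is not in the conditioning environment; /z/ is a voiced obstruent in word-final position, so it devoices to [s].
Result: [purbevigsous].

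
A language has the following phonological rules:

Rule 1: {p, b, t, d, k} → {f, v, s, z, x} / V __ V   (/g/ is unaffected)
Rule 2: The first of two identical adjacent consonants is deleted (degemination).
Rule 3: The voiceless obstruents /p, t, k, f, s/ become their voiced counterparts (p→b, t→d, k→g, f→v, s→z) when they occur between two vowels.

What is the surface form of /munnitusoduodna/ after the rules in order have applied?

Rule 1 (intervocalic spirantization): /t/ is a stop between vowels /i/ and /u/, so it spirantizes to the fricative [s]. /d/ is a stop between vowels /o/ and /u/, so it spirantizes to the fricative [z]. /munnitusoduodna/ → munnisusozuodna.
Rule 2 (degemination): /nn/ is a geminate; the first /n/ deletes. /munnisusozuodna/ → munisusozuodna.
Rule 3 (intervocalic voicing): /s/ is a voiceless obstruent between vowels /i/ and /u/, so it voices to [z]. /s/ is a voiceless obstruent between vowels /u/ and /o/, so it voices to [z]. /munisusozuodna/ → munizuzozuodna.

munizuzozuodna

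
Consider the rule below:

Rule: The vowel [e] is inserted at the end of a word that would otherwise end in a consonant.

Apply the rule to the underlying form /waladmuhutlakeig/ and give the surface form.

the form ends in the consonant /g/, so [e] is inserted word-finally.
Surface form: [waladmuhutlakeige].

waladmuhutlakeige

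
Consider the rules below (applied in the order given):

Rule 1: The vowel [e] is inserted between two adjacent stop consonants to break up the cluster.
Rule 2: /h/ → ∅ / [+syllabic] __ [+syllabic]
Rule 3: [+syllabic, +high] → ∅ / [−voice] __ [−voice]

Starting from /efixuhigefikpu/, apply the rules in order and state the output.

efxuigefkepu

Rule 1 (stop-cluster e-epenthesis): /k/ and /p/ form a stop–stop cluster, so [e] is inserted between them. /efixuhigefikpu/ → efixuhigefikepu.
Rule 2 (intervocalic h-deletion): /h/ occurs between vowels /u/ and /i/, so it deletes. /efixuhigefikepu/ → efixuigefikepu.
Rule 3 (high vowel syncope): /i/ is a high vowel flanked by voiceless consonants /f/ and /x/, so it deletes. /i/ is a high vowel flanked by voiceless consonants /f/ and /k/, so it deletes. /efixuigefikepu/ → efxuigefkepu.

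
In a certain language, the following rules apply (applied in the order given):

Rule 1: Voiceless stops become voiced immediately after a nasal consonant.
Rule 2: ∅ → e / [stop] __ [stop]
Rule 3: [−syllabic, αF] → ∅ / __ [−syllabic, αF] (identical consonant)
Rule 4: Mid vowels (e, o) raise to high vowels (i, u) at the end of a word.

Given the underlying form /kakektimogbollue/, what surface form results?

kakeketimogebolui

Rule 1 (post-nasal voicing): no segment meets the environment; /kakektimogbollue/ is unchanged.
Rule 2 (stop-cluster e-epenthesis): /k/ and /t/ form a stop–stop cluster, so [e] is inserted between them. /g/ and /b/ form a stop–stop cluster, so [e] is inserted between them. /kakektimogbollue/ → kakeketimogebollue.
Rule 3 (degemination): /ll/ is a geminate; the first /l/ deletes. /kakeketimogebollue/ → kakeketimogebolue.
Rule 4 (final vowel raising): /e/ is a mid vowel in word-final position, so it raises to [i]. /kakeketimogebolue/ → kakeketimogebolui.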